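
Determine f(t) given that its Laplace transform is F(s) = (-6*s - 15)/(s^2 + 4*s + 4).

f(t) = -3*t*exp(-2*t) - 6*exp(-2*t)

Factor the denominator: s^2 + 4*s + 4 = (s + 2)^2.
Partial fraction decomposition gives [-6/(s + 2)] + [-3/(s + 2)^2].
Invert each term: -6/(s + 2) ↔ -6e^(-2t); -3/(s + 2)^2 ↔ -3t·e^(-2t).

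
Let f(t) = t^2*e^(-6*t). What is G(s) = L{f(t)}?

L{e^(-6t)} = 1/(s + 6).
Then apply L{t^2·g(t)} = (-1)^2 d^2/ds^2[H(s)] with H(s) = 1/(s + 6):
differentiating 2 times and applying the sign gives 2/(s + 6)^3.

G(s) = 2/(s + 6)^3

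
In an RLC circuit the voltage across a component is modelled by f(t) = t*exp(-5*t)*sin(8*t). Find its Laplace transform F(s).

L{sin(8t)} = 8/(s^2 + 64).
Multiplying by e^(-5t) shifts s → s + 5, so L{exp(-5*t)*sin(8*t)} = 8/((s + 5)^2 + 64).
Then apply L{t·g(t)} = -d/ds[G(s)] with G(s) = 8/((s + 5)^2 + 64):
differentiating 1 time and applying the sign gives 16*(s + 5)/(s^2 + 10*s + 89)^2.

F(s) = 16*(s + 5)/(s^2 + 10*s + 89)^2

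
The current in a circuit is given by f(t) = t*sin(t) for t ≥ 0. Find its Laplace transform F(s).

L{sin(t)} = 1/(s^2 + 1).
Then apply L{t·g(t)} = -d/ds[G(s)] with G(s) = 1/(s^2 + 1):
differentiating 1 time and applying the sign gives 2*s/(s^2 + 1)^2.

F(s) = 2*s/(s^2 + 1)^2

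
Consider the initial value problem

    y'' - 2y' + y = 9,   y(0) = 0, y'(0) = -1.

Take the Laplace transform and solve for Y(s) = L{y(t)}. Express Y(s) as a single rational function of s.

Take the Laplace transform of both sides.
The derivative rules (L{y''} = s^2 Y - s·y(0) - y'(0) and L{y'} = sY - y(0), with y(0) = 0, y'(0) = -1) turn the left side into (s^2 - 2*s + 1)Y - (-1).
The right side is L{9} = 9/s.
So (s^2 - 2*s + 1)Y = 9/s + (-1).
Isolate Y and clear denominators.

Y(s) = (-s + 9)/(s^3 - 2*s^2 + s)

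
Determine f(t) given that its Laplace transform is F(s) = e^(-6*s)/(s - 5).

The factor e^(-6s) signals a time shift by c = 6 (second shifting theorem).
L{e^(5t)} = 1/(s - 5), so L^-1{1/(s - 5)} = e^(5*t).
Hence the inverse is u(t - 6) times that function evaluated at t - 6.

f(t) = Heaviside(t - 6)*(exp(5*t - 30))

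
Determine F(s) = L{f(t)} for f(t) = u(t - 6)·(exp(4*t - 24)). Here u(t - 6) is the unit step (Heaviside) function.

By the second shifting theorem, L{u(t - c)·g(t - c)} = e^(-cs)·G(s) with c = 6 and G(s) = L{g(t)}.
L{e^(4t)} = 1/(s - 4).

F(s) = exp(-6*s)/(s - 4)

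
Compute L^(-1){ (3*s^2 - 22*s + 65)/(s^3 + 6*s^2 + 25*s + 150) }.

-2*sin(5*t) - 2*cos(5*t) + 5*exp(-6*t)

Factor the denominator: s^3 + 6*s^2 + 25*s + 150 = (s + 6)*(s^2 + 25).
Partial fraction decomposition gives [5/(s + 6)] + [-2*s/(s^2 + 25)] + [-10/(s^2 + 25)].
Invert each term: 5/(s + 6) ↔ 5e^(-6t); -2·s/(s^2 + 25) ↔ -2cos(5t); -2·5/(s^2 + 25) ↔ -2sin(5t).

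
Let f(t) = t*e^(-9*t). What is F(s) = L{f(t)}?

F(s) = (s + 9)^(-2)

L{e^(-9t)} = 1/(s + 9).
Then apply L{t·g(t)} = -d/ds[G(s)] with G(s) = 1/(s + 9):
differentiating 1 time and applying the sign gives (s + 9)^(-2).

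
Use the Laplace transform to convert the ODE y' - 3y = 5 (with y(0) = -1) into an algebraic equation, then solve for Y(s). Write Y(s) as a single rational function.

Transform both sides with L{·}.
With L{y'} = sY - y(0) = sY - (-1): the LHS transforms to (s - 3)Y - (-1).
The right side is L{5} = 5/s.
So (s - 3)Y = 5/s + (-1).
Divide through and combine into a single rational function.

Y(s) = (-s + 5)/(s^2 - 3*s)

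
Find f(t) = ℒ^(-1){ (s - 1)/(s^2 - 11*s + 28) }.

Factor the denominator: s^2 - 11*s + 28 = (s - 7)*(s - 4).
Partial fraction decomposition gives [-1/(s - 4)] + [2/(s - 7)].
Invert each term: -1/(s - 4) ↔ -e^(4t); 2/(s - 7) ↔ 2e^(7t).

f(t) = 2*exp(7*t) - exp(4*t)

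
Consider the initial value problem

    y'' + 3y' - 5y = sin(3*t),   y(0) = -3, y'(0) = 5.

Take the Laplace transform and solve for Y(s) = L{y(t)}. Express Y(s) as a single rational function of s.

Take the Laplace transform of both sides.
With L{y''} = s^2 Y - s·y(0) - y'(0) and L{y'} = sY - y(0), with y(0) = -3, y'(0) = 5: the LHS transforms to (s^2 + 3*s - 5)Y - (-3*s - 4).
The right side is L{sin(3*t)} = 3/(s^2 + 9).
So (s^2 + 3*s - 5)Y = 3/(s^2 + 9) + (-3*s - 4).
Solve for Y(s) and write it as one ratio of polynomials.

Y(s) = (-3*s^3 - 4*s^2 - 27*s - 33)/(s^4 + 3*s^3 + 4*s^2 + 27*s - 45)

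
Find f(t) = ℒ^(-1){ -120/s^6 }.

f(t) = -t^5

Since L{t^5} = 5!/s^6 = 120/s^6, the inverse is t^5, scaled by -1.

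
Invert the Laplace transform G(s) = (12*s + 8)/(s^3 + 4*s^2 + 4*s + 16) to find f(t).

f(t) = 2*sin(2*t) + 2*cos(2*t) - 2*exp(-4*t)

Factor the denominator: s^3 + 4*s^2 + 4*s + 16 = (s + 4)*(s^2 + 4).
Partial fraction decomposition gives [-2/(s + 4)] + [2*s/(s^2 + 4)] + [4/(s^2 + 4)].
Invert each term: -2/(s + 4) ↔ -2e^(-4t); 2·s/(s^2 + 4) ↔ 2cos(2t); 2·2/(s^2 + 4) ↔ 2sin(2t).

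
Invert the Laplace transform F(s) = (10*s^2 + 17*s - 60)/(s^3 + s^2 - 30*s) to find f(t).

f(t) = 5*exp(5*t) + 2 + 3*exp(-6*t)

Factor the denominator: s^3 + s^2 - 30*s = s*(s - 5)*(s + 6).
Partial fraction decomposition gives [5/(s - 5)] + [3/(s + 6)] + [2/s].
Invert each term: 5/(s - 5) ↔ 5e^(5t); 3/(s + 6) ↔ 3e^(-6t); 2/(s - 0) ↔ 2e^(0t).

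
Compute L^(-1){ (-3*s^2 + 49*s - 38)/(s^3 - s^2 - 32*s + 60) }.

4*exp(5*t) - 2*exp(2*t) - 5*exp(-6*t)

Factor the denominator: s^3 - s^2 - 32*s + 60 = (s - 5)*(s - 2)*(s + 6).
Partial fraction decomposition gives [-2/(s - 2)] + [4/(s - 5)] + [-5/(s + 6)].
Invert each term: -2/(s - 2) ↔ -2e^(2t); 4/(s - 5) ↔ 4e^(5t); -5/(s + 6) ↔ -5e^(-6t).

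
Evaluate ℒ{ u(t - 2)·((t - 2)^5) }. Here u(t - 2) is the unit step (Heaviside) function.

By the second shifting theorem, L{u(t - c)·g(t - c)} = e^(-cs)·G(s) with c = 2 and G(s) = L{g(t)}.
L{t^5} = 5!/s^6 = 120/s^6.

120*exp(-2*s)/s^6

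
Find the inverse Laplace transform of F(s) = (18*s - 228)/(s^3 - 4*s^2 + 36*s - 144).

Factor the denominator: s^3 - 4*s^2 + 36*s - 144 = (s - 4)*(s^2 + 36).
Partial fraction decomposition gives [-3/(s - 4)] + [3*s/(s^2 + 36)] + [30/(s^2 + 36)].
Invert each term: -3/(s - 4) ↔ -3e^(4t); 3·s/(s^2 + 36) ↔ 3cos(6t); 5·6/(s^2 + 36) ↔ 5sin(6t).

-3*exp(4*t) + 5*sin(6*t) + 3*cos(6*t)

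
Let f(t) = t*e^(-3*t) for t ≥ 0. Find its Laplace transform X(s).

L{e^(-3t)} = 1/(s + 3).
Then apply L{t·g(t)} = -d/ds[G(s)] with G(s) = 1/(s + 3):
differentiating 1 time and applying the sign gives (s + 3)^(-2).

X(s) = (s + 3)^(-2)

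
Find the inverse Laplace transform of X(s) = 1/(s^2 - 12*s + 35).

exp(6*t)*sinh(t)

Rewrite the denominator: s^2 - 12*s + 35 = (s - 6)^2 - 1.
The form in (s - 6) signals a first-shifting-theorem factor e^(6t).
Since L{sinh(t)} = 1/(s^2 - 1), the inverse is e^(6*t)*sinh(t).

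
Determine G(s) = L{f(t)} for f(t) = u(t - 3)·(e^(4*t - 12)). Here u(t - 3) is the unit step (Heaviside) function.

By the second shifting theorem, L{u(t - c)·g(t - c)} = e^(-cs)·H(s) with c = 3 and H(s) = L{g(t)}.
L{e^(4t)} = 1/(s - 4).

G(s) = exp(-3*s)/(s - 4)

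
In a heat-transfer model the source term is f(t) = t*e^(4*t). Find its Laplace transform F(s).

F(s) = (s - 4)^(-2)

L{e^(4t)} = 1/(s - 4).
Then apply L{t·g(t)} = -d/ds[G(s)] with G(s) = 1/(s - 4):
differentiating 1 time and applying the sign gives (s - 4)^(-2).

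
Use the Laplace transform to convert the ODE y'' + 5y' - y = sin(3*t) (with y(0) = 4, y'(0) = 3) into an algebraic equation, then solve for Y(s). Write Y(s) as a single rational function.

Y(s) = (4*s^3 + 23*s^2 + 36*s + 210)/(s^4 + 5*s^3 + 8*s^2 + 45*s - 9)

Transform both sides with L{·}.
Using L{y''} = s^2 Y - s·y(0) - y'(0) and L{y'} = sY - y(0), with y(0) = 4, y'(0) = 3, the left side becomes (s^2 + 5*s - 1)Y - (4*s + 23).
The right side is L{sin(3*t)} = 3/(s^2 + 9).
So (s^2 + 5*s - 1)Y = 3/(s^2 + 9) + (4*s + 23).
Divide through and combine into a single rational function.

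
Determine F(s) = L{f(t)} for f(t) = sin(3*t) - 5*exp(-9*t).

F(s) = 3/(s^2 + 9) - 5/(s + 9)

Apply the Laplace transform termwise.
(-5)·[L{e^(-9t)} = 1/(s + 9)]; L{sin(3t)} = 3/(s^2 + 9).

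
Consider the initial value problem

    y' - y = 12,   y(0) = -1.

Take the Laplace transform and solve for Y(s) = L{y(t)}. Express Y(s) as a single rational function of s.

Y(s) = (-s + 12)/(s^2 - s)

Apply the Laplace transform to the equation.
The derivative rules (L{y'} = sY - y(0) = sY - (-1)) turn the left side into (s - 1)Y - (-1).
The right side is L{12} = 12/s.
So (s - 1)Y = 12/s + (-1).
Solve for Y(s) and write it as one ratio of polynomials.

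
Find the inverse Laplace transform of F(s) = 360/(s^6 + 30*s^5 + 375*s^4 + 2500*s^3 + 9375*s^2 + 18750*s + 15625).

3*t^5*exp(-5*t)

Rewrite the denominator: s^6 + 30*s^5 + 375*s^4 + 2500*s^3 + 9375*s^2 + 18750*s + 15625 = (s + 5)^6.
The form in (s + 5) signals a first-shifting-theorem factor e^(-5t).
Since L{t^5} = 5!/s^6 = 120/s^6, the inverse is t^5*e^(-5*t), scaled by 3.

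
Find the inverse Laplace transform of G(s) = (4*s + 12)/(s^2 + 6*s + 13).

Rewrite the denominator: s^2 + 6*s + 13 = (s + 3)^2 + 4.
The form in (s + 3) signals a first-shifting-theorem factor e^(-3t).
Since L{cos(2t)} = s/(s^2 + 4), the inverse is e^(-3*t)*cos(2*t), scaled by 4.

4*exp(-3*t)*cos(2*t)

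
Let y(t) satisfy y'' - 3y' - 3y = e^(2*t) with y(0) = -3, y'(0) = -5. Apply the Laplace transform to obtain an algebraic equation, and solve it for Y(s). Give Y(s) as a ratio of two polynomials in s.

Apply the Laplace transform to the equation.
With L{y''} = s^2 Y - s·y(0) - y'(0) and L{y'} = sY - y(0), with y(0) = -3, y'(0) = -5: the LHS transforms to (s^2 - 3*s - 3)Y - (-3*s + 4).
The right side is L{e^(2*t)} = 1/(s - 2).
So (s^2 - 3*s - 3)Y = 1/(s - 2) + (-3*s + 4).
Isolate Y and clear denominators.

Y(s) = (-3*s^2 + 10*s - 7)/(s^3 - 5*s^2 + 3*s + 6)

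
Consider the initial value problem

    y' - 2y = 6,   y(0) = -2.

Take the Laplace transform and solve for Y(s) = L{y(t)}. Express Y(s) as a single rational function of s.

Apply the Laplace transform to the equation.
With L{y'} = sY - y(0) = sY - (-2): the LHS transforms to (s - 2)Y - (-2).
The right side is L{6} = 6/s.
So (s - 2)Y = 6/s + (-2).
Solve for Y(s) and write it as one ratio of polynomials.

Y(s) = (-2*s + 6)/(s^2 - 2*s)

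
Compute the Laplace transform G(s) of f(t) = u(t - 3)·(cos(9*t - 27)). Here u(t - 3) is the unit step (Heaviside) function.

By the second shifting theorem, L{u(t - c)·g(t - c)} = e^(-cs)·H(s) with c = 3 and H(s) = L{g(t)}.
L{cos(9t)} = s/(s^2 + 81).

G(s) = s*exp(-3*s)/(s^2 + 81)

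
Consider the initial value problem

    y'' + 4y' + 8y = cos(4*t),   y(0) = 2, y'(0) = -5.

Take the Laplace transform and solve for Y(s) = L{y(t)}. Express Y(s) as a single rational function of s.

Y(s) = (2*s^3 + 3*s^2 + 33*s + 48)/(s^4 + 4*s^3 + 24*s^2 + 64*s + 128)

Laplace-transform each side.
With L{y''} = s^2 Y - s·y(0) - y'(0) and L{y'} = sY - y(0), with y(0) = 2, y'(0) = -5: the LHS transforms to (s^2 + 4*s + 8)Y - (2*s + 3).
The right side is L{cos(4*t)} = s/(s^2 + 16).
So (s^2 + 4*s + 8)Y = s/(s^2 + 16) + (2*s + 3).
Solve for Y(s) and write it as one ratio of polynomials.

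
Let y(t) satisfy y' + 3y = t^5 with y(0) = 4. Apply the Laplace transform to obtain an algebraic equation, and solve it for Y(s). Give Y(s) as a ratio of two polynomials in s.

Laplace-transform each side.
The derivative rules (L{y'} = sY - y(0) = sY - 4) turn the left side into (s + 3)Y - (4).
The right side is L{t^5} = 120/s^6.
So (s + 3)Y = 120/s^6 + (4).
Divide through and combine into a single rational function.

Y(s) = (4*s^6 + 120)/(s^7 + 3*s^6)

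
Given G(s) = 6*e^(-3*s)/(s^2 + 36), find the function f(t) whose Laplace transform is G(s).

The factor e^(-3s) signals a time shift by c = 3 (second shifting theorem).
L{sin(6t)} = 6/(s^2 + 36), so L^-1{6/(s^2 + 36)} = sin(6*t).
Hence the inverse is u(t - 3) times that function evaluated at t - 3.

f(t) = Heaviside(t - 3)*(sin(6*t - 18))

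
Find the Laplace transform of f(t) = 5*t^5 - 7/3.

-7/(3*s) + 600/s^6

By linearity of the Laplace transform, transform each term separately.
(5)·[L{t^5} = 5!/s^6 = 120/s^6]; L{-7/3} = (-7/3)/s.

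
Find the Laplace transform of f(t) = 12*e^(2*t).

L{12} = 12/s.
By the first shifting theorem, multiplying by e^(2t) replaces s with s - 2.

12/(s - 2)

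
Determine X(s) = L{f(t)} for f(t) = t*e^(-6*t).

L{e^(-6t)} = 1/(s + 6).
Then apply L{t·g(t)} = -d/ds[G(s)] with G(s) = 1/(s + 6):
differentiating 1 time and applying the sign gives (s + 6)^(-2).

X(s) = (s + 6)^(-2)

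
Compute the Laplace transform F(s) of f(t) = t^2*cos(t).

F(s) = 2*s*(s^2 - 3)/(s^2 + 1)^3

L{cos(t)} = s/(s^2 + 1).
Then apply L{t^2·g(t)} = (-1)^2 d^2/ds^2[G(s)] with G(s) = s/(s^2 + 1):
differentiating 2 times and applying the sign gives 2*s*(s^2 - 3)/(s^2 + 1)^3.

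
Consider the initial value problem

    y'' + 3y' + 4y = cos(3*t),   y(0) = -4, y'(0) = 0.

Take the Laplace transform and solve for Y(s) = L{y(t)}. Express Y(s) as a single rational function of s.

Y(s) = (-4*s^3 - 12*s^2 - 35*s - 108)/(s^4 + 3*s^3 + 13*s^2 + 27*s + 36)

Laplace-transform each side.
Using L{y''} = s^2 Y - s·y(0) - y'(0) and L{y'} = sY - y(0), with y(0) = -4, y'(0) = 0, the left side becomes (s^2 + 3*s + 4)Y - (-4*s - 12).
The right side is L{cos(3*t)} = s/(s^2 + 9).
So (s^2 + 3*s + 4)Y = s/(s^2 + 9) + (-4*s - 12).
Solve for Y(s) and write it as one ratio of polynomials.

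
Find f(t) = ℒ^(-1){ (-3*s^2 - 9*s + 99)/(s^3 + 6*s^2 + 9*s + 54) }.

Factor the denominator: s^3 + 6*s^2 + 9*s + 54 = (s + 6)*(s^2 + 9).
Partial fraction decomposition gives [1/(s + 6)] + [-4*s/(s^2 + 9)] + [15/(s^2 + 9)].
Invert each term: 1/(s + 6) ↔ e^(-6t); -4·s/(s^2 + 9) ↔ -4cos(3t); 5·3/(s^2 + 9) ↔ 5sin(3t).

f(t) = 5*sin(3*t) - 4*cos(3*t) + exp(-6*t)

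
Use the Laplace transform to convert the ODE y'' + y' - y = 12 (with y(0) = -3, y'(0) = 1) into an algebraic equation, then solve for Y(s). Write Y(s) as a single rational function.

Transform both sides with L{·}.
With L{y''} = s^2 Y - s·y(0) - y'(0) and L{y'} = sY - y(0), with y(0) = -3, y'(0) = 1: the LHS transforms to (s^2 + s - 1)Y - (-3*s - 2).
The right side is L{12} = 12/s.
So (s^2 + s - 1)Y = 12/s + (-3*s - 2).
Isolate Y and clear denominators.

Y(s) = (-3*s^2 - 2*s + 12)/(s^3 + s^2 - s)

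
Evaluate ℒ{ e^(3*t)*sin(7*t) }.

L{sin(7t)} = 7/(s^2 + 49).
By the first shifting theorem, multiplying by e^(3t) replaces s with s - 3.

7/((s - 3)^2 + 49)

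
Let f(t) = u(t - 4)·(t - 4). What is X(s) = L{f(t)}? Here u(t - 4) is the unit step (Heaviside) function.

X(s) = exp(-4*s)/s^2

By the second shifting theorem, L{u(t - c)·g(t - c)} = e^(-cs)·G(s) with c = 4 and G(s) = L{g(t)}.
L{t} = 1!/s^2 = 1/s^2.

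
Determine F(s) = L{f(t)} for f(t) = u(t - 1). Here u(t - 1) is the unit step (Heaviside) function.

By the second shifting theorem, L{u(t - c)·g(t - c)} = e^(-cs)·G(s) with c = 1 and G(s) = L{g(t)}.
L{1} = 1/s.

F(s) = exp(-s)/s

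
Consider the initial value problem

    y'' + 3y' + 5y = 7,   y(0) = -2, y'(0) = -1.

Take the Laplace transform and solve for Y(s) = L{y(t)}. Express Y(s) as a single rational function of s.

Laplace-transform each side.
Using L{y''} = s^2 Y - s·y(0) - y'(0) and L{y'} = sY - y(0), with y(0) = -2, y'(0) = -1, the left side becomes (s^2 + 3*s + 5)Y - (-2*s - 7).
The right side is L{7} = 7/s.
So (s^2 + 3*s + 5)Y = 7/s + (-2*s - 7).
Solve for Y(s) and write it as one ratio of polynomials.

Y(s) = (-2*s^2 - 7*s + 7)/(s^3 + 3*s^2 + 5*s)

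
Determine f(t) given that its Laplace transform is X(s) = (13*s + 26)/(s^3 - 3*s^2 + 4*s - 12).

f(t) = 5*exp(3*t) - sin(2*t) - 5*cos(2*t)

Factor the denominator: s^3 - 3*s^2 + 4*s - 12 = (s - 3)*(s^2 + 4).
Partial fraction decomposition gives [5/(s - 3)] + [-5*s/(s^2 + 4)] + [-2/(s^2 + 4)].
Invert each term: 5/(s - 3) ↔ 5e^(3t); -5·s/(s^2 + 4) ↔ -5cos(2t); -1·2/(s^2 + 4) ↔ -sin(2t).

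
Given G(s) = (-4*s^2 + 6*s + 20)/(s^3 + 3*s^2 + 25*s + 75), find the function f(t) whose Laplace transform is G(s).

f(t) = 3*sin(5*t) - 3*cos(5*t) - exp(-3*t)

Factor the denominator: s^3 + 3*s^2 + 25*s + 75 = (s + 3)*(s^2 + 25).
Partial fraction decomposition gives [-1/(s + 3)] + [-3*s/(s^2 + 25)] + [15/(s^2 + 25)].
Invert each term: -1/(s + 3) ↔ -e^(-3t); -3·s/(s^2 + 25) ↔ -3cos(5t); 3·5/(s^2 + 25) ↔ 3sin(5t).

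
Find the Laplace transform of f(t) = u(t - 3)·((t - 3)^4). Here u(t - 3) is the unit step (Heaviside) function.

By the second shifting theorem, L{u(t - c)·g(t - c)} = e^(-cs)·G(s) with c = 3 and G(s) = L{g(t)}.
L{t^4} = 4!/s^5 = 24/s^5.

24*exp(-3*s)/s^5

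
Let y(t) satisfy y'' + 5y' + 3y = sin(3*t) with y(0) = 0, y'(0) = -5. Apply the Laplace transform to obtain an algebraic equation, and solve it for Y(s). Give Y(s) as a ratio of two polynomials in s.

Y(s) = (-5*s^2 - 42)/(s^4 + 5*s^3 + 12*s^2 + 45*s + 27)

Apply the Laplace transform to the equation.
The derivative rules (L{y''} = s^2 Y - s·y(0) - y'(0) and L{y'} = sY - y(0), with y(0) = 0, y'(0) = -5) turn the left side into (s^2 + 5*s + 3)Y - (-5).
The right side is L{sin(3*t)} = 3/(s^2 + 9).
So (s^2 + 5*s + 3)Y = 3/(s^2 + 9) + (-5).
Isolate Y and clear denominators.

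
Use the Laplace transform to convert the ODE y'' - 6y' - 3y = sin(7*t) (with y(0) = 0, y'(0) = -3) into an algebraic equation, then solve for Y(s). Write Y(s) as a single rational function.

Take the Laplace transform of both sides.
The derivative rules (L{y''} = s^2 Y - s·y(0) - y'(0) and L{y'} = sY - y(0), with y(0) = 0, y'(0) = -3) turn the left side into (s^2 - 6*s - 3)Y - (-3).
The right side is L{sin(7*t)} = 7/(s^2 + 49).
So (s^2 - 6*s - 3)Y = 7/(s^2 + 49) + (-3).
Divide through and combine into a single rational function.

Y(s) = (-3*s^2 - 140)/(s^4 - 6*s^3 + 46*s^2 - 294*s - 147)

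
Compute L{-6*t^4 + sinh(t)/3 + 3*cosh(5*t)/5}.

3*s/(5*(s^2 - 25)) + 1/(3*(s^2 - 1)) - 144/s^5

Apply the Laplace transform termwise.
(-6)·[L{t^4} = 4!/s^5 = 24/s^5]; (1/3)·[L{sinh(t)} = 1/(s^2 - 1)]; (3/5)·[L{cosh(5t)} = s/(s^2 - 25)].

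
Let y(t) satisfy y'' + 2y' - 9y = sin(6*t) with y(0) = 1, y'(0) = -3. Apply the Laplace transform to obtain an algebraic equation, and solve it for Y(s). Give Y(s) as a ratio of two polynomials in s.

Transform both sides with L{·}.
The derivative rules (L{y''} = s^2 Y - s·y(0) - y'(0) and L{y'} = sY - y(0), with y(0) = 1, y'(0) = -3) turn the left side into (s^2 + 2*s - 9)Y - (s - 1).
The right side is L{sin(6*t)} = 6/(s^2 + 36).
So (s^2 + 2*s - 9)Y = 6/(s^2 + 36) + (s - 1).
Divide through and combine into a single rational function.

Y(s) = (s^3 - s^2 + 36*s - 30)/(s^4 + 2*s^3 + 27*s^2 + 72*s - 324)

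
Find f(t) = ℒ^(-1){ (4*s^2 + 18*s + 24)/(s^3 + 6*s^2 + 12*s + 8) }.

f(t) = 2*t^2*exp(-2*t) + 2*t*exp(-2*t) + 4*exp(-2*t)

Factor the denominator: s^3 + 6*s^2 + 12*s + 8 = (s + 2)^3.
Partial fraction decomposition gives [4/(s + 2)] + [2/(s + 2)^2] + [4/(s + 2)^3].
Invert each term: 4/(s + 2) ↔ 4e^(-2t); 2/(s + 2)^2 ↔ 2t·e^(-2t); 4/(s + 2)^3 ↔ (2)t^2·e^(-2t).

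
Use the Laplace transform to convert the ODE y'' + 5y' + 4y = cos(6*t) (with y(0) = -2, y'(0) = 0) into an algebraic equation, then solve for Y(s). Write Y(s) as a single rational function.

Y(s) = (-2*s^3 - 10*s^2 - 71*s - 360)/(s^4 + 5*s^3 + 40*s^2 + 180*s + 144)

Apply the Laplace transform to the equation.
With L{y''} = s^2 Y - s·y(0) - y'(0) and L{y'} = sY - y(0), with y(0) = -2, y'(0) = 0: the LHS transforms to (s^2 + 5*s + 4)Y - (-2*s - 10).
The right side is L{cos(6*t)} = s/(s^2 + 36).
So (s^2 + 5*s + 4)Y = s/(s^2 + 36) + (-2*s - 10).
Divide through and combine into a single rational function.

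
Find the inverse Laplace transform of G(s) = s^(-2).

Since L{t} = 1!/s^2 = 1/s^2, the inverse is t.

t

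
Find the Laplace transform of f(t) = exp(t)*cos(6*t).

L{cos(6t)} = s/(s^2 + 36).
By the first shifting theorem, multiplying by e^(t) replaces s with s - 1.

(s - 1)/((s - 1)^2 + 36)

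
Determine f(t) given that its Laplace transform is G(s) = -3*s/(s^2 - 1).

f(t) = -3*cosh(t)

Since L{cosh(t)} = s/(s^2 - 1), the inverse is cosh(t), scaled by -3.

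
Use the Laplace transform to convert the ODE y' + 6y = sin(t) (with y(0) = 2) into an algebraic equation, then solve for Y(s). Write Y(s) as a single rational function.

Apply the Laplace transform to the equation.
The derivative rules (L{y'} = sY - y(0) = sY - 2) turn the left side into (s + 6)Y - (2).
The right side is L{sin(t)} = 1/(s^2 + 1).
So (s + 6)Y = 1/(s^2 + 1) + (2).
Isolate Y and clear denominators.

Y(s) = (2*s^2 + 3)/(s^3 + 6*s^2 + s + 6)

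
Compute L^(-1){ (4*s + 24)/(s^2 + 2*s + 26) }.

4*exp(-t)*sin(5*t) + 4*exp(-t)*cos(5*t)

Complete the square in the denominator: s^2 + 2*s + 26 = (s + 1)^2 + 5^2.
Split the numerator to match: 4*s + 24 = 4·(s + 1) + 4·5.
Invert each term: 4·(s + 1)/((s + 1)^2 + 25) ↔ 4e^(-t)cos(5t); 4·5/((s + 1)^2 + 25) ↔ 4e^(-t)sin(5t).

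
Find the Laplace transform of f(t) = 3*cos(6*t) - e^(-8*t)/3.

3*s/(s^2 + 36) - 1/(3*(s + 8))

The transform is linear, so treat each term independently.
(3)·[L{cos(6t)} = s/(s^2 + 36)]; (-1/3)·[L{e^(-8t)} = 1/(s + 8)].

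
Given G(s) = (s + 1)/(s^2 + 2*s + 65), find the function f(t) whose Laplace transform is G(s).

f(t) = exp(-t)*cos(8*t)

Rewrite the denominator: s^2 + 2*s + 65 = (s + 1)^2 + 64.
The form in (s + 1) signals a first-shifting-theorem factor e^(-t).
Since L{cos(8t)} = s/(s^2 + 64), the inverse is e^(-t)*cos(8*t).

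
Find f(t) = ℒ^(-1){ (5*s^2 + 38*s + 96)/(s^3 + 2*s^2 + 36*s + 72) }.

Factor the denominator: s^3 + 2*s^2 + 36*s + 72 = (s + 2)*(s^2 + 36).
Partial fraction decomposition gives [1/(s + 2)] + [4*s/(s^2 + 36)] + [30/(s^2 + 36)].
Invert each term: 1/(s + 2) ↔ e^(-2t); 4·s/(s^2 + 36) ↔ 4cos(6t); 5·6/(s^2 + 36) ↔ 5sin(6t).

f(t) = 5*sin(6*t) + 4*cos(6*t) + exp(-2*t)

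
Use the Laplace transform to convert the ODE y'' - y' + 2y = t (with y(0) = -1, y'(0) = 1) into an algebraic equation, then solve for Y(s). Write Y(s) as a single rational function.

Take the Laplace transform of both sides.
With L{y''} = s^2 Y - s·y(0) - y'(0) and L{y'} = sY - y(0), with y(0) = -1, y'(0) = 1: the LHS transforms to (s^2 - s + 2)Y - (-s + 2).
The right side is L{t} = s^(-2).
So (s^2 - s + 2)Y = s^(-2) + (-s + 2).
Isolate Y and clear denominators.

Y(s) = (-s^3 + 2*s^2 + 1)/(s^4 - s^3 + 2*s^2)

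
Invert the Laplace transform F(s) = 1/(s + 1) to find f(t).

f(t) = exp(-t)

Since L{e^(-t)} = 1/(s + 1), the inverse is exp(-t).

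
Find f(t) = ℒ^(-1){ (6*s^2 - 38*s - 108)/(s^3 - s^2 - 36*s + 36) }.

f(t) = -2*exp(6*t) + 4*exp(t) + 4*exp(-6*t)

Factor the denominator: s^3 - s^2 - 36*s + 36 = (s - 6)*(s - 1)*(s + 6).
Partial fraction decomposition gives [-2/(s - 6)] + [4/(s + 6)] + [4/(s - 1)].
Invert each term: -2/(s - 6) ↔ -2e^(6t); 4/(s + 6) ↔ 4e^(-6t); 4/(s - 1) ↔ 4e^(t).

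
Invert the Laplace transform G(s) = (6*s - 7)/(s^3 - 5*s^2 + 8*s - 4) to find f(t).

f(t) = 5*t*exp(2*t) + exp(2*t) - exp(t)

Factor the denominator: s^3 - 5*s^2 + 8*s - 4 = (s - 2)^2*(s - 1).
Partial fraction decomposition gives [1/(s - 2)] + [5/(s - 2)^2] + [-1/(s - 1)].
Invert each term: 1/(s - 2) ↔ e^(2t); 5/(s - 2)^2 ↔ 5t·e^(2t); -1/(s - 1) ↔ -e^(t).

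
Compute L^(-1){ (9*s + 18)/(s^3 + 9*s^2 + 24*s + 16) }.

Factor the denominator: s^3 + 9*s^2 + 24*s + 16 = (s + 1)*(s + 4)^2.
Partial fraction decomposition gives [-1/(s + 4)] + [6/(s + 4)^2] + [1/(s + 1)].
Invert each term: -1/(s + 4) ↔ -e^(-4t); 6/(s + 4)^2 ↔ 6t·e^(-4t); 1/(s + 1) ↔ e^(-t).

6*t*exp(-4*t) + exp(-t) - exp(-4*t)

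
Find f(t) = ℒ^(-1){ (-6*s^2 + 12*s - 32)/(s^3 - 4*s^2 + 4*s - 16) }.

Factor the denominator: s^3 - 4*s^2 + 4*s - 16 = (s - 4)*(s^2 + 4).
Partial fraction decomposition gives [-4/(s - 4)] + [-2*s/(s^2 + 4)] + [4/(s^2 + 4)].
Invert each term: -4/(s - 4) ↔ -4e^(4t); -2·s/(s^2 + 4) ↔ -2cos(2t); 2·2/(s^2 + 4) ↔ 2sin(2t).

f(t) = -4*exp(4*t) + 2*sin(2*t) - 2*cos(2*t)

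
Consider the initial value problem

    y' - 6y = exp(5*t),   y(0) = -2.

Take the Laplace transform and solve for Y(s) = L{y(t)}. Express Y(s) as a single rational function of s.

Y(s) = (-2*s + 11)/(s^2 - 11*s + 30)

Take the Laplace transform of both sides.
With L{y'} = sY - y(0) = sY - (-2): the LHS transforms to (s - 6)Y - (-2).
The right side is L{exp(5*t)} = 1/(s - 5).
So (s - 6)Y = 1/(s - 5) + (-2).
Solve for Y(s) and write it as one ratio of polynomials.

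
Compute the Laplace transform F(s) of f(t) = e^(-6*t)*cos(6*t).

F(s) = (s + 6)/((s + 6)^2 + 36)

L{cos(6t)} = s/(s^2 + 36).
By the first shifting theorem, multiplying by e^(-6t) replaces s with s + 6.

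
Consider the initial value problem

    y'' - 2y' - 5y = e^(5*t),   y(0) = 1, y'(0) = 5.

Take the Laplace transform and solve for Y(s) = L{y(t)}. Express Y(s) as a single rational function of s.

Apply the Laplace transform to the equation.
Using L{y''} = s^2 Y - s·y(0) - y'(0) and L{y'} = sY - y(0), with y(0) = 1, y'(0) = 5, the left side becomes (s^2 - 2*s - 5)Y - (s + 3).
The right side is L{e^(5*t)} = 1/(s - 5).
So (s^2 - 2*s - 5)Y = 1/(s - 5) + (s + 3).
Isolate Y and clear denominators.

Y(s) = (s^2 - 2*s - 14)/(s^3 - 7*s^2 + 5*s + 25)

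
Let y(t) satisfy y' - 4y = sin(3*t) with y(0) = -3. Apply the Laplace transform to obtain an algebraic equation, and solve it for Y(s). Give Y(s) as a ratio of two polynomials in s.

Transform both sides with L{·}.
Using L{y'} = sY - y(0) = sY - (-3), the left side becomes (s - 4)Y - (-3).
The right side is L{sin(3*t)} = 3/(s^2 + 9).
So (s - 4)Y = 3/(s^2 + 9) + (-3).
Solve for Y(s) and write it as one ratio of polynomials.

Y(s) = (-3*s^2 - 24)/(s^3 - 4*s^2 + 9*s - 36)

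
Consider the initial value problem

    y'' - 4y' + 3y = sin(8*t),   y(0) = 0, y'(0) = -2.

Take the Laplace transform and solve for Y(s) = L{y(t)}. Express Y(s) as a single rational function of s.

Y(s) = (-2*s^2 - 120)/(s^4 - 4*s^3 + 67*s^2 - 256*s + 192)

Take the Laplace transform of both sides.
With L{y''} = s^2 Y - s·y(0) - y'(0) and L{y'} = sY - y(0), with y(0) = 0, y'(0) = -2: the LHS transforms to (s^2 - 4*s + 3)Y - (-2).
The right side is L{sin(8*t)} = 8/(s^2 + 64).
So (s^2 - 4*s + 3)Y = 8/(s^2 + 64) + (-2).
Isolate Y and clear denominators.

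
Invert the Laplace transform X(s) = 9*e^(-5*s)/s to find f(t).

The factor e^(-5s) signals a time shift by c = 5 (second shifting theorem).
L{9} = 9/s, so L^-1{9/s} = 9.
Hence the inverse is u(t - 5) times that function evaluated at t - 5.

f(t) = Heaviside(t - 5)*(9)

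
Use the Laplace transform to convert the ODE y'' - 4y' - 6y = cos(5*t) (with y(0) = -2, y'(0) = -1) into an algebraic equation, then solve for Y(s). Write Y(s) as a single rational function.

Y(s) = (-2*s^3 + 7*s^2 - 49*s + 175)/(s^4 - 4*s^3 + 19*s^2 - 100*s - 150)

Apply the Laplace transform to the equation.
The derivative rules (L{y''} = s^2 Y - s·y(0) - y'(0) and L{y'} = sY - y(0), with y(0) = -2, y'(0) = -1) turn the left side into (s^2 - 4*s - 6)Y - (-2*s + 7).
The right side is L{cos(5*t)} = s/(s^2 + 25).
So (s^2 - 4*s - 6)Y = s/(s^2 + 25) + (-2*s + 7).
Isolate Y and clear denominators.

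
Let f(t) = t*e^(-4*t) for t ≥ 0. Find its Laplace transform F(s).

L{e^(-4t)} = 1/(s + 4).
Then apply L{t·g(t)} = -d/ds[G(s)] with G(s) = 1/(s + 4):
differentiating 1 time and applying the sign gives (s + 4)^(-2).

F(s) = (s + 4)^(-2)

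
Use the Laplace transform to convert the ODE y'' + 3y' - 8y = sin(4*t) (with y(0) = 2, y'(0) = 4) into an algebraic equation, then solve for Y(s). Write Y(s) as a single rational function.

Take the Laplace transform of both sides.
The derivative rules (L{y''} = s^2 Y - s·y(0) - y'(0) and L{y'} = sY - y(0), with y(0) = 2, y'(0) = 4) turn the left side into (s^2 + 3*s - 8)Y - (2*s + 10).
The right side is L{sin(4*t)} = 4/(s^2 + 16).
So (s^2 + 3*s - 8)Y = 4/(s^2 + 16) + (2*s + 10).
Isolate Y and clear denominators.

Y(s) = (2*s^3 + 10*s^2 + 32*s + 164)/(s^4 + 3*s^3 + 8*s^2 + 48*s - 128)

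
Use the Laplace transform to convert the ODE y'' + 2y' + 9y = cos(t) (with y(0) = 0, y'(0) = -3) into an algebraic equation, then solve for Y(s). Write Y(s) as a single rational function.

Y(s) = (-3*s^2 + s - 3)/(s^4 + 2*s^3 + 10*s^2 + 2*s + 9)

Take the Laplace transform of both sides.
With L{y''} = s^2 Y - s·y(0) - y'(0) and L{y'} = sY - y(0), with y(0) = 0, y'(0) = -3: the LHS transforms to (s^2 + 2*s + 9)Y - (-3).
The right side is L{cos(t)} = s/(s^2 + 1).
So (s^2 + 2*s + 9)Y = s/(s^2 + 1) + (-3).
Isolate Y and clear denominators.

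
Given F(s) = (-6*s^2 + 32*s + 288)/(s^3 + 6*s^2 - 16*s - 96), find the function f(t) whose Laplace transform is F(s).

f(t) = 4*exp(4*t) - 4*exp(-4*t) - 6*exp(-6*t)

Factor the denominator: s^3 + 6*s^2 - 16*s - 96 = (s - 4)*(s + 4)*(s + 6).
Partial fraction decomposition gives [-4/(s + 4)] + [-6/(s + 6)] + [4/(s - 4)].
Invert each term: -4/(s + 4) ↔ -4e^(-4t); -6/(s + 6) ↔ -6e^(-6t); 4/(s - 4) ↔ 4e^(4t).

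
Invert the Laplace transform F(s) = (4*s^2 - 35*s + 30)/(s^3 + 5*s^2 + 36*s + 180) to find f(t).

Factor the denominator: s^3 + 5*s^2 + 36*s + 180 = (s + 5)*(s^2 + 36).
Partial fraction decomposition gives [5/(s + 5)] + [-s/(s^2 + 36)] + [-30/(s^2 + 36)].
Invert each term: 5/(s + 5) ↔ 5e^(-5t); -1·s/(s^2 + 36) ↔ -cos(6t); -5·6/(s^2 + 36) ↔ -5sin(6t).

f(t) = -5*sin(6*t) - cos(6*t) + 5*exp(-5*t)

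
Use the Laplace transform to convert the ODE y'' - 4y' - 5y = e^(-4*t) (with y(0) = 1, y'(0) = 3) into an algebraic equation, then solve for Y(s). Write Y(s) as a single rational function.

Transform both sides with L{·}.
With L{y''} = s^2 Y - s·y(0) - y'(0) and L{y'} = sY - y(0), with y(0) = 1, y'(0) = 3: the LHS transforms to (s^2 - 4*s - 5)Y - (s - 1).
The right side is L{e^(-4*t)} = 1/(s + 4).
So (s^2 - 4*s - 5)Y = 1/(s + 4) + (s - 1).
Divide through and combine into a single rational function.

Y(s) = (s^2 + 3*s - 3)/(s^3 - 21*s - 20)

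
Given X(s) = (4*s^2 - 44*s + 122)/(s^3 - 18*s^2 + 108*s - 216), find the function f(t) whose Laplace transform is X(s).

Factor the denominator: s^3 - 18*s^2 + 108*s - 216 = (s - 6)^3.
Partial fraction decomposition gives [4/(s - 6)] + [4/(s - 6)^2] + [2/(s - 6)^3].
Invert each term: 4/(s - 6) ↔ 4e^(6t); 4/(s - 6)^2 ↔ 4t·e^(6t); 2/(s - 6)^3 ↔ (1)t^2·e^(6t).

f(t) = t^2*exp(6*t) + 4*t*exp(6*t) + 4*exp(6*t)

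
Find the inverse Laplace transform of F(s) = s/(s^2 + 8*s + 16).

Factor the denominator: s^2 + 8*s + 16 = (s + 4)^2.
Partial fraction decomposition gives [1/(s + 4)] + [-4/(s + 4)^2].
Invert each term: 1/(s + 4) ↔ e^(-4t); -4/(s + 4)^2 ↔ -4t·e^(-4t).

-4*t*exp(-4*t) + exp(-4*t)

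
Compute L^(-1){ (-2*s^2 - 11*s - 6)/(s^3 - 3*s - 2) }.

-t*exp(-t) - 4*exp(2*t) + 2*exp(-t)

Factor the denominator: s^3 - 3*s - 2 = (s - 2)*(s + 1)^2.
Partial fraction decomposition gives [2/(s + 1)] + [-1/(s + 1)^2] + [-4/(s - 2)].
Invert each term: 2/(s + 1) ↔ 2e^(-t); -1/(s + 1)^2 ↔ -t·e^(-t); -4/(s - 2) ↔ -4e^(2t).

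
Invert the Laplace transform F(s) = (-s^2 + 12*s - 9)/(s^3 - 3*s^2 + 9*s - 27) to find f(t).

Factor the denominator: s^3 - 3*s^2 + 9*s - 27 = (s - 3)*(s^2 + 9).
Partial fraction decomposition gives [1/(s - 3)] + [-2*s/(s^2 + 9)] + [6/(s^2 + 9)].
Invert each term: 1/(s - 3) ↔ e^(3t); -2·s/(s^2 + 9) ↔ -2cos(3t); 2·3/(s^2 + 9) ↔ 2sin(3t).

f(t) = exp(3*t) + 2*sin(3*t) - 2*cos(3*t)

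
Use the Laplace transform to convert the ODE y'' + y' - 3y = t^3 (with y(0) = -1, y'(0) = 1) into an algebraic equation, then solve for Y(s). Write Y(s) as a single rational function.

Take the Laplace transform of both sides.
The derivative rules (L{y''} = s^2 Y - s·y(0) - y'(0) and L{y'} = sY - y(0), with y(0) = -1, y'(0) = 1) turn the left side into (s^2 + s - 3)Y - (-s).
The right side is L{t^3} = 6/s^4.
So (s^2 + s - 3)Y = 6/s^4 + (-s).
Divide through and combine into a single rational function.

Y(s) = (-s^5 + 6)/(s^6 + s^5 - 3*s^4)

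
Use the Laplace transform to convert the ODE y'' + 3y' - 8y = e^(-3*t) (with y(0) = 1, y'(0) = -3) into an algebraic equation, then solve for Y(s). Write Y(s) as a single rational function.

Laplace-transform each side.
The derivative rules (L{y''} = s^2 Y - s·y(0) - y'(0) and L{y'} = sY - y(0), with y(0) = 1, y'(0) = -3) turn the left side into (s^2 + 3*s - 8)Y - (s).
The right side is L{e^(-3*t)} = 1/(s + 3).
So (s^2 + 3*s - 8)Y = 1/(s + 3) + (s).
Solve for Y(s) and write it as one ratio of polynomials.

Y(s) = (s^2 + 3*s + 1)/(s^3 + 6*s^2 + s - 24)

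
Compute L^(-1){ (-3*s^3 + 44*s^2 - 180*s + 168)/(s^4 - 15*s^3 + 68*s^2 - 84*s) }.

exp(7*t) - exp(6*t) - exp(2*t) - 2

Factor the denominator: s^4 - 15*s^3 + 68*s^2 - 84*s = s*(s - 7)*(s - 6)*(s - 2).
Partial fraction decomposition gives [-2/s] + [-1/(s - 6)] + [-1/(s - 2)] + [1/(s - 7)].
Invert each term: -2/(s - 0) ↔ -2e^(0t); -1/(s - 6) ↔ -e^(6t); -1/(s - 2) ↔ -e^(2t); 1/(s - 7) ↔ e^(7t).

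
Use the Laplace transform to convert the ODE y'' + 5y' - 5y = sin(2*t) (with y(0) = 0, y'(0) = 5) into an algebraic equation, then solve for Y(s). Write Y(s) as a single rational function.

Y(s) = (5*s^2 + 22)/(s^4 + 5*s^3 - s^2 + 20*s - 20)

Take the Laplace transform of both sides.
Using L{y''} = s^2 Y - s·y(0) - y'(0) and L{y'} = sY - y(0), with y(0) = 0, y'(0) = 5, the left side becomes (s^2 + 5*s - 5)Y - (5).
The right side is L{sin(2*t)} = 2/(s^2 + 4).
So (s^2 + 5*s - 5)Y = 2/(s^2 + 4) + (5).
Isolate Y and clear denominators.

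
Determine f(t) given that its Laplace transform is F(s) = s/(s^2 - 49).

Since L{cosh(7t)} = s/(s^2 - 49), the inverse is cosh(7*t).

f(t) = cosh(7*t)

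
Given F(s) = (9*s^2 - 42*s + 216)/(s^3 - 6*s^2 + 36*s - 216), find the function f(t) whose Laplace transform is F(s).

Factor the denominator: s^3 - 6*s^2 + 36*s - 216 = (s - 6)*(s^2 + 36).
Partial fraction decomposition gives [4/(s - 6)] + [5*s/(s^2 + 36)] + [-12/(s^2 + 36)].
Invert each term: 4/(s - 6) ↔ 4e^(6t); 5·s/(s^2 + 36) ↔ 5cos(6t); -2·6/(s^2 + 36) ↔ -2sin(6t).

f(t) = 4*exp(6*t) - 2*sin(6*t) + 5*cos(6*t)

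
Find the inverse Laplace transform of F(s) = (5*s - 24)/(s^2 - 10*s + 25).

t*exp(5*t) + 5*exp(5*t)

Factor the denominator: s^2 - 10*s + 25 = (s - 5)^2.
Partial fraction decomposition gives [5/(s - 5)] + [(s - 5)^(-2)].
Invert each term: 5/(s - 5) ↔ 5e^(5t); 1/(s - 5)^2 ↔ t·e^(5t).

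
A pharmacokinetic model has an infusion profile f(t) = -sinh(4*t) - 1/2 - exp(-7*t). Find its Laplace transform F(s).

F(s) = -4/(s^2 - 16) - 1/(s + 7) - 1/(2*s)

Apply the Laplace transform termwise.
(-1)·[L{e^(-7t)} = 1/(s + 7)]; L{-1/2} = (-1/2)/s; (-1)·[L{sinh(4t)} = 4/(s^2 - 16)].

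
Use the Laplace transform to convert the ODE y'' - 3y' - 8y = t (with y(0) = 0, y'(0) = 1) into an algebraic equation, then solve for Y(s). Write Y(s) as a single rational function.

Take the Laplace transform of both sides.
The derivative rules (L{y''} = s^2 Y - s·y(0) - y'(0) and L{y'} = sY - y(0), with y(0) = 0, y'(0) = 1) turn the left side into (s^2 - 3*s - 8)Y - (1).
The right side is L{t} = s^(-2).
So (s^2 - 3*s - 8)Y = s^(-2) + (1).
Divide through and combine into a single rational function.

Y(s) = (s^2 + 1)/(s^4 - 3*s^3 - 8*s^2)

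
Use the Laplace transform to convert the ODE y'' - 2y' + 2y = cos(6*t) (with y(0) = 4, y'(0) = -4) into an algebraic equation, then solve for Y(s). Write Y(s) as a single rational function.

Take the Laplace transform of both sides.
With L{y''} = s^2 Y - s·y(0) - y'(0) and L{y'} = sY - y(0), with y(0) = 4, y'(0) = -4: the LHS transforms to (s^2 - 2*s + 2)Y - (4*s - 12).
The right side is L{cos(6*t)} = s/(s^2 + 36).
So (s^2 - 2*s + 2)Y = s/(s^2 + 36) + (4*s - 12).
Divide through and combine into a single rational function.

Y(s) = (4*s^3 - 12*s^2 + 145*s - 432)/(s^4 - 2*s^3 + 38*s^2 - 72*s + 72)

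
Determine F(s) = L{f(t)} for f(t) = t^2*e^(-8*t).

F(s) = 2/(s + 8)^3

L{e^(-8t)} = 1/(s + 8).
Then apply L{t^2·g(t)} = (-1)^2 d^2/ds^2[G(s)] with G(s) = 1/(s + 8):
differentiating 2 times and applying the sign gives 2/(s + 8)^3.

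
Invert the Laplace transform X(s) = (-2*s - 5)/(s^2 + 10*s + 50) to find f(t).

Complete the square in the denominator: s^2 + 10*s + 50 = (s + 5)^2 + 5^2.
Split the numerator to match: -2*s - 5 = -2·(s + 5) + 1·5.
Invert each term: -2·(s + 5)/((s + 5)^2 + 25) ↔ -2e^(-5t)cos(5t); 1·5/((s + 5)^2 + 25) ↔ e^(-5t)sin(5t).

f(t) = exp(-5*t)*sin(5*t) - 2*exp(-5*t)*cos(5*t)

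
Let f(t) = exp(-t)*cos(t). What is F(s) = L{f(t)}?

F(s) = (s + 1)/((s + 1)^2 + 1)

L{cos(t)} = s/(s^2 + 1).
By the first shifting theorem, multiplying by e^(-t) replaces s with s + 1.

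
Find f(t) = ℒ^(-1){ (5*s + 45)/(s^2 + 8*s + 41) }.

f(t) = 5*exp(-4*t)*sin(5*t) + 5*exp(-4*t)*cos(5*t)

Complete the square in the denominator: s^2 + 8*s + 41 = (s + 4)^2 + 5^2.
Split the numerator to match: 5*s + 45 = 5·(s + 4) + 5·5.
Invert each term: 5·(s + 4)/((s + 4)^2 + 25) ↔ 5e^(-4t)cos(5t); 5·5/((s + 4)^2 + 25) ↔ 5e^(-4t)sin(5t).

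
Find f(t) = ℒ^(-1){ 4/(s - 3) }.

f(t) = 4*exp(3*t)

Since L{e^(3t)} = 1/(s - 3), the inverse is e^(3*t), scaled by 4.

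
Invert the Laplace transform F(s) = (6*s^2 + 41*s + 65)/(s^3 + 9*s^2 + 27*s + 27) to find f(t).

f(t) = -2*t^2*exp(-3*t) + 5*t*exp(-3*t) + 6*exp(-3*t)

Factor the denominator: s^3 + 9*s^2 + 27*s + 27 = (s + 3)^3.
Partial fraction decomposition gives [6/(s + 3)] + [5/(s + 3)^2] + [-4/(s + 3)^3].
Invert each term: 6/(s + 3) ↔ 6e^(-3t); 5/(s + 3)^2 ↔ 5t·e^(-3t); -4/(s + 3)^3 ↔ (-2)t^2·e^(-3t).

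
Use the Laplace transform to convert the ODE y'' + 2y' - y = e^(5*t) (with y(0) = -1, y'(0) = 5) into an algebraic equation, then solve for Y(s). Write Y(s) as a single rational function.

Y(s) = (-s^2 + 8*s - 14)/(s^3 - 3*s^2 - 11*s + 5)

Apply the Laplace transform to the equation.
With L{y''} = s^2 Y - s·y(0) - y'(0) and L{y'} = sY - y(0), with y(0) = -1, y'(0) = 5: the LHS transforms to (s^2 + 2*s - 1)Y - (-s + 3).
The right side is L{e^(5*t)} = 1/(s - 5).
So (s^2 + 2*s - 1)Y = 1/(s - 5) + (-s + 3).
Divide through and combine into a single rational function.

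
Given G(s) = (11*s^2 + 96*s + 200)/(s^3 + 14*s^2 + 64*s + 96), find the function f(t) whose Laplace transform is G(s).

Factor the denominator: s^3 + 14*s^2 + 64*s + 96 = (s + 4)^2*(s + 6).
Partial fraction decomposition gives [6/(s + 4)] + [-4/(s + 4)^2] + [5/(s + 6)].
Invert each term: 6/(s + 4) ↔ 6e^(-4t); -4/(s + 4)^2 ↔ -4t·e^(-4t); 5/(s + 6) ↔ 5e^(-6t).

f(t) = -4*t*exp(-4*t) + 6*exp(-4*t) + 5*exp(-6*t)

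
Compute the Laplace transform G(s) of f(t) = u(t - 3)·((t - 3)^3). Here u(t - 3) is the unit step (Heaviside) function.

G(s) = 6*exp(-3*s)/s^4

By the second shifting theorem, L{u(t - c)·g(t - c)} = e^(-cs)·H(s) with c = 3 and H(s) = L{g(t)}.
L{t^3} = 3!/s^4 = 6/s^4.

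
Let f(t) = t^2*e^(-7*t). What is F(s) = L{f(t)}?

L{e^(-7t)} = 1/(s + 7).
Then apply L{t^2·g(t)} = (-1)^2 d^2/ds^2[G(s)] with G(s) = 1/(s + 7):
differentiating 2 times and applying the sign gives 2/(s + 7)^3.

F(s) = 2/(s + 7)^3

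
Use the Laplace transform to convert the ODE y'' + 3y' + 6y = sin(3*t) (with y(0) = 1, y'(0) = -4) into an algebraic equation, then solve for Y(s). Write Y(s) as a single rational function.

Y(s) = (s^3 - s^2 + 9*s - 6)/(s^4 + 3*s^3 + 15*s^2 + 27*s + 54)

Laplace-transform each side.
With L{y''} = s^2 Y - s·y(0) - y'(0) and L{y'} = sY - y(0), with y(0) = 1, y'(0) = -4: the LHS transforms to (s^2 + 3*s + 6)Y - (s - 1).
The right side is L{sin(3*t)} = 3/(s^2 + 9).
So (s^2 + 3*s + 6)Y = 3/(s^2 + 9) + (s - 1).
Solve for Y(s) and write it as one ratio of polynomials.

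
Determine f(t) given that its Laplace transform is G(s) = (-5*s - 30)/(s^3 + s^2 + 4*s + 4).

Factor the denominator: s^3 + s^2 + 4*s + 4 = (s + 1)*(s^2 + 4).
Partial fraction decomposition gives [-5/(s + 1)] + [5*s/(s^2 + 4)] + [-10/(s^2 + 4)].
Invert each term: -5/(s + 1) ↔ -5e^(-t); 5·s/(s^2 + 4) ↔ 5cos(2t); -5·2/(s^2 + 4) ↔ -5sin(2t).

f(t) = -5*sin(2*t) + 5*cos(2*t) - 5*exp(-t)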